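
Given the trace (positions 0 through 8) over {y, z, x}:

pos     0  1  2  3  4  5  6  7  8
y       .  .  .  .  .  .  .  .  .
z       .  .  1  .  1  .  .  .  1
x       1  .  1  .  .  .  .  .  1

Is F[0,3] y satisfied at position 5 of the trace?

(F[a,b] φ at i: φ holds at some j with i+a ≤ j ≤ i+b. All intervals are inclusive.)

Does not hold

Check y at each j in [5,8]:
  j=5: false
  j=6: false
  j=7: false
  j=8: false
No position in the window satisfies it → formula fails.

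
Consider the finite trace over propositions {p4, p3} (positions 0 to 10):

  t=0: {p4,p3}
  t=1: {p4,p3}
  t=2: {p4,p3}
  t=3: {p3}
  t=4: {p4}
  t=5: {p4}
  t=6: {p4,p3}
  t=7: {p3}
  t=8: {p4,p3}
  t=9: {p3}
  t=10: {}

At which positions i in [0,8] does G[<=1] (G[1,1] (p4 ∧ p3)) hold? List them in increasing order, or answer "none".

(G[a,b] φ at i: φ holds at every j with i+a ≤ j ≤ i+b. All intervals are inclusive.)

Evaluate at each i in [0,8]:
  i=0: ✓ (all of [0,1])
  i=1: ✗ (fails at j=2)
  i=2: ✗ (fails at j=2)
  i=3: ✗ (fails at j=3)
  i=4: ✗ (fails at j=4)
  i=5: ✗ (fails at j=6)
  i=6: ✗ (fails at j=6)
  i=7: ✗ (fails at j=8)
  i=8: ✗ (fails at j=8)

0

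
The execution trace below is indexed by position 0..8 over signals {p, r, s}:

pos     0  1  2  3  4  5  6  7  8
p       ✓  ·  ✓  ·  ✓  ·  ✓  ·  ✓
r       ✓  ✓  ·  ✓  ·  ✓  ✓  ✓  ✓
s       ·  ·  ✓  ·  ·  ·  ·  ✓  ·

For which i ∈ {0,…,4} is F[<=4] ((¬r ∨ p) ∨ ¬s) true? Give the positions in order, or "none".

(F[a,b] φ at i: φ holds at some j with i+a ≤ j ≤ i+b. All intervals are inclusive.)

0, 1, 2, 3, 4

Evaluate at each i in [0,4]:
  i=0: ✓ (witness j=0)
  i=1: ✓ (witness j=1)
  i=2: ✓ (witness j=2)
  i=3: ✓ (witness j=3)
  i=4: ✓ (witness j=4)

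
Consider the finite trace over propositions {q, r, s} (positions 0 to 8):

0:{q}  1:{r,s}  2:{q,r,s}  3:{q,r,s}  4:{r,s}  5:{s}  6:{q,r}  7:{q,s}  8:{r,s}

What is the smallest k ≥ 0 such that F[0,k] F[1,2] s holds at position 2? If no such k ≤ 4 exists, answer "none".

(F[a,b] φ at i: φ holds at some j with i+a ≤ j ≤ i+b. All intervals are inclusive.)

0

Scan j = 2,3,… for F[1,2] s:
  j=2: holds
First hit at j=2, so smallest k = 2-2 = 0.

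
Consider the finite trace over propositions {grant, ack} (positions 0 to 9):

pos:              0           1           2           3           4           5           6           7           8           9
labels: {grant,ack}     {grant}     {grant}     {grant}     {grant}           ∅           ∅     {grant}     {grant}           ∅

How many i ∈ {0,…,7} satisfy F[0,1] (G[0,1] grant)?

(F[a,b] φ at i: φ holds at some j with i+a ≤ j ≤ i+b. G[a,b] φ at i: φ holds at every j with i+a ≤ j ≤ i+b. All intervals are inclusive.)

Evaluate at each i in [0,7]:
  i=0: ✓ (witness j=0)
  i=1: ✓ (witness j=1)
  i=2: ✓ (witness j=2)
  i=3: ✓ (witness j=3)
  i=4: ✗ (none in [4,5])
  i=5: ✗ (none in [5,6])
  i=6: ✓ (witness j=7)
  i=7: ✓ (witness j=7)
Positions where it holds: {0, 1, 2, 3, 6, 7} → 6.

6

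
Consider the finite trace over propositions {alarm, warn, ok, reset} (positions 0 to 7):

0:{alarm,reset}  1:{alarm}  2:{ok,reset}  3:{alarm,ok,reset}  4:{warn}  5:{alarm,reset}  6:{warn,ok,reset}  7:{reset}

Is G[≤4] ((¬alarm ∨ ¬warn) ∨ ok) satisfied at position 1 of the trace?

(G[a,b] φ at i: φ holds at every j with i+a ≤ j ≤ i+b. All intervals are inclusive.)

Holds

Check ((¬alarm ∨ ¬warn) ∨ ok) at every j in [1,5]:
  j=1: true
  j=2: true
  j=3: true
  j=4: true
  j=5: true
All positions satisfy it → formula holds.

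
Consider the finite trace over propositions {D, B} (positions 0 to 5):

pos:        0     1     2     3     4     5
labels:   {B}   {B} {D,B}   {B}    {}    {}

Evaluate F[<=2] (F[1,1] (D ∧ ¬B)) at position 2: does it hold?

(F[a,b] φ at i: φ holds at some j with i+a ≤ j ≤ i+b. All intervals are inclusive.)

Check F[1,1] (D ∧ ¬B) at each j in [2,4]:
  j=2: fails (none in [3,3])
  j=3: fails (none in [4,4])
  j=4: fails (none in [5,5])
No position in the window satisfies it → formula fails.

False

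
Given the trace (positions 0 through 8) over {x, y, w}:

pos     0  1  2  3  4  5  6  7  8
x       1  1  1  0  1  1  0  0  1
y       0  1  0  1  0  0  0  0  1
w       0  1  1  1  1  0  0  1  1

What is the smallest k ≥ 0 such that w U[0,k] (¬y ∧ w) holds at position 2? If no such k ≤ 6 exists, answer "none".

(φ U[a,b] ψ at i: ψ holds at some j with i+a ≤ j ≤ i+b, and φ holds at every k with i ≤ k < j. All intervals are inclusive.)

Need earliest j ≥ 2 with (¬y ∧ w), and w at every k in [2,j-1].
  j=2: rhs holds (empty prefix). k = 0.

0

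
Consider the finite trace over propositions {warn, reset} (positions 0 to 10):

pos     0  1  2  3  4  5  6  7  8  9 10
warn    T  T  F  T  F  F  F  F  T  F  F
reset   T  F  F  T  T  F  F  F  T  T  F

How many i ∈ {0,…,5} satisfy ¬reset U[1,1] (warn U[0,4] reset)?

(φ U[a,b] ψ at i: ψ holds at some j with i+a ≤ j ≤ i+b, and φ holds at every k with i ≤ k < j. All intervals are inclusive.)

1

Evaluate at each i in [0,5]:
  i=0: ✗ (no rhs in [1,1])
  i=1: ✗ (no rhs in [2,2])
  i=2: ✓ (rhs at j=3; lhs holds on [2,2])
  i=3: ✗ (lhs fails at k=3 before rhs at j=4)
  i=4: ✗ (no rhs in [5,5])
  i=5: ✗ (no rhs in [6,6])
Positions where it holds: {2} → 1.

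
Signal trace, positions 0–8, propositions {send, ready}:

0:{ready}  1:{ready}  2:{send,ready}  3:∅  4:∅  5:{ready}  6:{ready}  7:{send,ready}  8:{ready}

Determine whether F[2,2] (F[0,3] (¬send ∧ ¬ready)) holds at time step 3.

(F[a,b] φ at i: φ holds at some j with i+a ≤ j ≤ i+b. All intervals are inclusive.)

False

Check F[0,3] (¬send ∧ ¬ready) at each j in [5,5]:
  j=5: fails (none in [5,8])
No position in the window satisfies it → formula fails.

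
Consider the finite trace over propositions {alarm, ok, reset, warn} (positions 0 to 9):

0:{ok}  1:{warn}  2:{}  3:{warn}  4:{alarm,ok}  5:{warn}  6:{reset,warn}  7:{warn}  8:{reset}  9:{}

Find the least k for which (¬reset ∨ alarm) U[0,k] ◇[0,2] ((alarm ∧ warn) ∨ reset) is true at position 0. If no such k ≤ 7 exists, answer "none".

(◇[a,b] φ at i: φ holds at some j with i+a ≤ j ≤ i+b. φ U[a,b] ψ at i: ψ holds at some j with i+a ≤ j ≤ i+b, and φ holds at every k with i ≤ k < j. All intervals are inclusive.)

4

Need earliest j ≥ 0 with ◇[0,2] ((alarm ∧ warn) ∨ reset), and (¬reset ∨ alarm) at every k in [0,j-1].
  j=0: rhs fails.
  j=1: rhs fails.
  j=2: rhs fails.
  j=3: rhs fails.
  j=4: rhs holds; lhs holds on [0,3]. k = 4.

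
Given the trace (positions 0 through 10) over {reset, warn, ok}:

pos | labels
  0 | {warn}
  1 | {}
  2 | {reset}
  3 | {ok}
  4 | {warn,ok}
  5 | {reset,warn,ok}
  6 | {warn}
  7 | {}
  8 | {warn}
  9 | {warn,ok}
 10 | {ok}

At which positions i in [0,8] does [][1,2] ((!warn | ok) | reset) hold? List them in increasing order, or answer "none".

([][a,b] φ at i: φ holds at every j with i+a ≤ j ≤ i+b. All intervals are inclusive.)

0, 1, 2, 3, 8

Evaluate at each i in [0,8]:
  i=0: ✓ (all of [1,2])
  i=1: ✓ (all of [2,3])
  i=2: ✓ (all of [3,4])
  i=3: ✓ (all of [4,5])
  i=4: ✗ (fails at j=6)
  i=5: ✗ (fails at j=6)
  i=6: ✗ (fails at j=8)
  i=7: ✗ (fails at j=8)
  i=8: ✓ (all of [9,10])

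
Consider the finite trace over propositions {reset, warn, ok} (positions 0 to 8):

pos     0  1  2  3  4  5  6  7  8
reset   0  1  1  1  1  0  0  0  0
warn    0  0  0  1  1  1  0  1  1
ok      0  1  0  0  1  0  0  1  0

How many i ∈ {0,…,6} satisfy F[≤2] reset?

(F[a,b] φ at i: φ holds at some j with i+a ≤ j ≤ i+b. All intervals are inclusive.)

5

Evaluate at each i in [0,6]:
  i=0: ✓ (witness j=1)
  i=1: ✓ (witness j=1)
  i=2: ✓ (witness j=2)
  i=3: ✓ (witness j=3)
  i=4: ✓ (witness j=4)
  i=5: ✗ (none in [5,7])
  i=6: ✗ (none in [6,8])
Positions where it holds: {0, 1, 2, 3, 4} → 5.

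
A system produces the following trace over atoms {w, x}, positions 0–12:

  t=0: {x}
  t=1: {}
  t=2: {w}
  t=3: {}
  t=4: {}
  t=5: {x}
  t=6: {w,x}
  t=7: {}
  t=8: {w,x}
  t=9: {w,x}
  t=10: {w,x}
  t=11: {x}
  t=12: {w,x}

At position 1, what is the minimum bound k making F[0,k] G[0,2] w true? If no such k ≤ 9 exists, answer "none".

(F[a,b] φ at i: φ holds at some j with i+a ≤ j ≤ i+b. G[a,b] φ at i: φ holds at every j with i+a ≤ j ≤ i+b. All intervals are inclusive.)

Scan j = 1,2,… for G[0,2] w:
  j=1: fails
  j=2: fails
  j=3: fails
  j=4: fails
  j=5: fails
  j=6: fails
  j=7: fails
  j=8: holds
First hit at j=8, so smallest k = 8-1 = 7.

7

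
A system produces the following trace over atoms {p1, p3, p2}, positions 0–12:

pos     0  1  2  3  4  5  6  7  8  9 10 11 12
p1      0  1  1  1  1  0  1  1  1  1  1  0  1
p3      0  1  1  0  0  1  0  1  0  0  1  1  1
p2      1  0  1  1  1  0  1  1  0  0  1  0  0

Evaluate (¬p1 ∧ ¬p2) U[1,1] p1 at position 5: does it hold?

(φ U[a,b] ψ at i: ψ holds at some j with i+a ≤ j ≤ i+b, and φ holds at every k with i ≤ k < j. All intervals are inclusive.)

Need some j in [6,6] with p1, and (¬p1 ∧ ¬p2) at every k in [5,j-1].
  j=6: p1 holds; (¬p1 ∧ ¬p2) holds at every k in [5,5] → satisfied.

Holds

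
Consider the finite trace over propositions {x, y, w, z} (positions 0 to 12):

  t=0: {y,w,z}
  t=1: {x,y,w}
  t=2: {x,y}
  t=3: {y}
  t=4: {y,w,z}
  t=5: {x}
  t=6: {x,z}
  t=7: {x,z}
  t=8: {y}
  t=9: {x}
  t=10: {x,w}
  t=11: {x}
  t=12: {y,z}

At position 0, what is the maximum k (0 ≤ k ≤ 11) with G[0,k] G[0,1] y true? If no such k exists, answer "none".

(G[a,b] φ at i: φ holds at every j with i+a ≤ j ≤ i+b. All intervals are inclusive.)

G[0,1] y must hold from j=0 onward; find where it first fails.
  j=0: holds
  j=1: holds
  j=2: holds
  j=3: holds
  j=4: fails
Holds on [0,3], so largest k = 3.

3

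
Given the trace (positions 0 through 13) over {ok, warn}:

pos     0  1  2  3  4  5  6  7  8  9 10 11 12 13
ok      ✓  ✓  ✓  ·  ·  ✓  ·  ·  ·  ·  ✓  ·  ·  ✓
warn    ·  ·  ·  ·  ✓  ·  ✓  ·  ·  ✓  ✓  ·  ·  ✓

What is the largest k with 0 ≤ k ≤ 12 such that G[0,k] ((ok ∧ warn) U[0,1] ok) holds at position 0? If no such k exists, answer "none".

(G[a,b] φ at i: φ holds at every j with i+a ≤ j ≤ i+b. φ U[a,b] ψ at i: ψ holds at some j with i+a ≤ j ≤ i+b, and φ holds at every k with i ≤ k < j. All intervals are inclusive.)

((ok ∧ warn) U[0,1] ok) must hold from j=0 onward; find where it first fails.
  j=0: holds
  j=1: holds
  j=2: holds
  j=3: fails
Holds on [0,2], so largest k = 2.

2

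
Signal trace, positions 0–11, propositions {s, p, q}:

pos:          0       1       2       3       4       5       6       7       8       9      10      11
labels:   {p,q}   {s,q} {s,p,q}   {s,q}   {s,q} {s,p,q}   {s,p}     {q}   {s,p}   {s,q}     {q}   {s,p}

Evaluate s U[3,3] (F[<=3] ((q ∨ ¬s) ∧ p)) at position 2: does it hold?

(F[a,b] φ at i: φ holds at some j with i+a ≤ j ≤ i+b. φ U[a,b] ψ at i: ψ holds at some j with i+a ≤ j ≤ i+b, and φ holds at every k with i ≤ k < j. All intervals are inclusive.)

Need some j in [5,5] with F[<=3] ((q ∨ ¬s) ∧ p), and s at every k in [2,j-1].
  j=5: F[<=3] ((q ∨ ¬s) ∧ p) holds; s holds at every k in [2,4] → satisfied.

Holds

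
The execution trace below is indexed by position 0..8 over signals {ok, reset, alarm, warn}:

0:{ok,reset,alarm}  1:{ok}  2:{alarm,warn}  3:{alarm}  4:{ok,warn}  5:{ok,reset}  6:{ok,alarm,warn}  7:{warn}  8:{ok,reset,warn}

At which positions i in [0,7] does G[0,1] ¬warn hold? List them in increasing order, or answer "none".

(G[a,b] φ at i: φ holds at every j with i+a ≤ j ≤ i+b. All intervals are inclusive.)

0

Evaluate at each i in [0,7]:
  i=0: ✓ (all of [0,1])
  i=1: ✗ (fails at j=2)
  i=2: ✗ (fails at j=2)
  i=3: ✗ (fails at j=4)
  i=4: ✗ (fails at j=4)
  i=5: ✗ (fails at j=6)
  i=6: ✗ (fails at j=6)
  i=7: ✗ (fails at j=7)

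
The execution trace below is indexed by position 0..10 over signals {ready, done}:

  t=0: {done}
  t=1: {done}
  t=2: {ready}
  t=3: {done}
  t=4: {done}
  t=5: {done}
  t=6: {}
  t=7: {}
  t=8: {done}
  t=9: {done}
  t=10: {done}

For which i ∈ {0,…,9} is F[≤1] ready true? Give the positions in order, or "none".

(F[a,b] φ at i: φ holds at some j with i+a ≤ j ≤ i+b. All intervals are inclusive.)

1, 2

Evaluate at each i in [0,9]:
  i=0: ✗ (none in [0,1])
  i=1: ✓ (witness j=2)
  i=2: ✓ (witness j=2)
  i=3: ✗ (none in [3,4])
  i=4: ✗ (none in [4,5])
  i=5: ✗ (none in [5,6])
  i=6: ✗ (none in [6,7])
  i=7: ✗ (none in [7,8])
  i=8: ✗ (none in [8,9])
  i=9: ✗ (none in [9,10])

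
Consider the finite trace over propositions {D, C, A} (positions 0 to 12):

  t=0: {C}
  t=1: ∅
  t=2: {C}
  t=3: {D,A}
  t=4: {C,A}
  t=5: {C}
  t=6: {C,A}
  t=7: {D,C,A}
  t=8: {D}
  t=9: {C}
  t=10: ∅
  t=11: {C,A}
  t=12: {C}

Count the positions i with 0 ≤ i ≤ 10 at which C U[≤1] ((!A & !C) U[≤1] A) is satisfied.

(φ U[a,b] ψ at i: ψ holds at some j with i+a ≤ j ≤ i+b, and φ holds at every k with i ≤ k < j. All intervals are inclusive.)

Evaluate at each i in [0,10]:
  i=0: ✗ (no rhs in [0,1])
  i=1: ✗ (no rhs in [1,2])
  i=2: ✓ (rhs at j=3; lhs holds on [2,2])
  i=3: ✓ (rhs at j=3)
  i=4: ✓ (rhs at j=4)
  i=5: ✓ (rhs at j=6; lhs holds on [5,5])
  i=6: ✓ (rhs at j=6)
  i=7: ✓ (rhs at j=7)
  i=8: ✗ (no rhs in [8,9])
  i=9: ✓ (rhs at j=10; lhs holds on [9,9])
  i=10: ✓ (rhs at j=10)
Positions where it holds: {2, 3, 4, 5, 6, 7, 9, 10} → 8.

8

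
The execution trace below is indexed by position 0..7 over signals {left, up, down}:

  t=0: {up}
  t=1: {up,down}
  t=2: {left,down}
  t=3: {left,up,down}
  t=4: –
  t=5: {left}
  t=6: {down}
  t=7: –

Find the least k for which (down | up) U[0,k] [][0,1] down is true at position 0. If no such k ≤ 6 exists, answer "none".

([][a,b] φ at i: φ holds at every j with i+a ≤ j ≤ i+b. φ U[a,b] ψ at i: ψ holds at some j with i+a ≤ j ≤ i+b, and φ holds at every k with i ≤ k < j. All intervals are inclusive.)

1

Need earliest j ≥ 0 with [][0,1] down, and (down | up) at every k in [0,j-1].
  j=0: rhs fails.
  j=1: rhs holds; lhs holds on [0,0]. k = 1.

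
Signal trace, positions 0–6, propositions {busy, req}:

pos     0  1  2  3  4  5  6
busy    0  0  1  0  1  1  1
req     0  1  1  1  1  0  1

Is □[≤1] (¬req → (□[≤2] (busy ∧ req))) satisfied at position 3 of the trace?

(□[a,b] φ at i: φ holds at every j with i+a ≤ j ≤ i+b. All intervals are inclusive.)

Check (¬req → (□[≤2] (busy ∧ req))) at every j in [3,4]:
  j=3: antecedent false → ✓
  j=4: antecedent false → ✓
All positions satisfy it → formula holds.

True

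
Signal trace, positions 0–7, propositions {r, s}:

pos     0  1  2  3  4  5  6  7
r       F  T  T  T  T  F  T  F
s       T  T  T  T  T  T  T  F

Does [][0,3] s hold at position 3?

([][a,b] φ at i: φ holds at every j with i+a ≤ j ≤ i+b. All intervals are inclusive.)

Check s at every j in [3,6]:
  j=3: true
  j=4: true
  j=5: true
  j=6: true
All positions satisfy it → formula holds.

Yes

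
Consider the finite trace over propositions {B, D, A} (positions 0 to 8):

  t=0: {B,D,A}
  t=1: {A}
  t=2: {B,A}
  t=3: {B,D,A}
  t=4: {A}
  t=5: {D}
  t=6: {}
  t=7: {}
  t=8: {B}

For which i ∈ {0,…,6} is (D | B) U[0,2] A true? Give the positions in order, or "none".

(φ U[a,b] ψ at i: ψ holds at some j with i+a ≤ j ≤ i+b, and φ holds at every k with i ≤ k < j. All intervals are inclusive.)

Evaluate at each i in [0,6]:
  i=0: ✓ (rhs at j=0)
  i=1: ✓ (rhs at j=1)
  i=2: ✓ (rhs at j=2)
  i=3: ✓ (rhs at j=3)
  i=4: ✓ (rhs at j=4)
  i=5: ✗ (no rhs in [5,7])
  i=6: ✗ (no rhs in [6,8])

0, 1, 2, 3, 4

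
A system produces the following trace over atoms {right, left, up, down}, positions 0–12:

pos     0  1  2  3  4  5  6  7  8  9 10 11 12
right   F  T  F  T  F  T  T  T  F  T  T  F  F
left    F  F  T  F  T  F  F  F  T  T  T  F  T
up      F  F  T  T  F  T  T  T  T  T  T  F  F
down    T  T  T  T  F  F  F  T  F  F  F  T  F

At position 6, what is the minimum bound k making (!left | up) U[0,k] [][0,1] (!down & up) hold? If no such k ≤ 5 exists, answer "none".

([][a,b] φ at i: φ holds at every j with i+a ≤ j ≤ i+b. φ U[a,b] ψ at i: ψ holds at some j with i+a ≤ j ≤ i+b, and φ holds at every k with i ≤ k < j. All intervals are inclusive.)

Need earliest j ≥ 6 with [][0,1] (!down & up), and (!left | up) at every k in [6,j-1].
  j=6: rhs fails.
  j=7: rhs fails.
  j=8: rhs holds; lhs holds on [6,7]. k = 2.

2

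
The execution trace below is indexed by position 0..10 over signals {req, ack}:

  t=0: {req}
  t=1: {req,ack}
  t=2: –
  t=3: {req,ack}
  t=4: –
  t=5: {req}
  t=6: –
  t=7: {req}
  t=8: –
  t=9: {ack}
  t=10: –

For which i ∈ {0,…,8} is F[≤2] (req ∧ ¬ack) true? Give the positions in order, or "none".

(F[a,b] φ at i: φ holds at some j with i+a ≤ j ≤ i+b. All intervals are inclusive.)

0, 3, 4, 5, 6, 7

Evaluate at each i in [0,8]:
  i=0: ✓ (witness j=0)
  i=1: ✗ (none in [1,3])
  i=2: ✗ (none in [2,4])
  i=3: ✓ (witness j=5)
  i=4: ✓ (witness j=5)
  i=5: ✓ (witness j=5)
  i=6: ✓ (witness j=7)
  i=7: ✓ (witness j=7)
  i=8: ✗ (none in [8,10])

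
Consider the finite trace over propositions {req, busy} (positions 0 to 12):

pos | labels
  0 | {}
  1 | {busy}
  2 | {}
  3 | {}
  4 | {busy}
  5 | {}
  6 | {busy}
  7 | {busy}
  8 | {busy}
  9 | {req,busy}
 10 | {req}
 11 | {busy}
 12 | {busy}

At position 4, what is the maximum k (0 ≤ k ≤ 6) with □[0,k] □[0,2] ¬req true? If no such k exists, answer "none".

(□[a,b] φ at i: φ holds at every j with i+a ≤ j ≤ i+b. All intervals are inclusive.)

2

□[0,2] ¬req must hold from j=4 onward; find where it first fails.
  j=4: holds
  j=5: holds
  j=6: holds
  j=7: fails
Holds on [4,6], so largest k = 2.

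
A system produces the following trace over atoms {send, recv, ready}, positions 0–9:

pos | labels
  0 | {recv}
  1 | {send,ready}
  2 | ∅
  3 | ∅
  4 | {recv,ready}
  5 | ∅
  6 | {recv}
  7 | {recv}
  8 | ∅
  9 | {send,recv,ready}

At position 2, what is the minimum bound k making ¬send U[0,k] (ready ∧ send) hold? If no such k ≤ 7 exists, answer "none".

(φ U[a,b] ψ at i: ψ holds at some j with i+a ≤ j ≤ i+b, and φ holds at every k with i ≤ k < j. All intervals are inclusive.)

Need earliest j ≥ 2 with (ready ∧ send), and ¬send at every k in [2,j-1].
  j=2: rhs fails.
  j=3: rhs fails.
  j=4: rhs fails.
  j=5: rhs fails.
  j=6: rhs fails.
  j=7: rhs fails.
  j=8: rhs fails.
  j=9: rhs holds; lhs holds on [2,8]. k = 7.

7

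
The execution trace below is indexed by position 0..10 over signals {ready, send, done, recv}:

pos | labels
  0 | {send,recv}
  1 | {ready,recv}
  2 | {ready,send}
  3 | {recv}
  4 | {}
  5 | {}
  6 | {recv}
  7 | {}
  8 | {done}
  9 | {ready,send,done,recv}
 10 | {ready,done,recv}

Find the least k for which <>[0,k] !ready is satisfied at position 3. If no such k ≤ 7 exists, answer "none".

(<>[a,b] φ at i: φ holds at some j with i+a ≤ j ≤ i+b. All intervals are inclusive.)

Scan j = 3,4,… for !ready:
  j=3: holds
First hit at j=3, so smallest k = 3-3 = 0.

0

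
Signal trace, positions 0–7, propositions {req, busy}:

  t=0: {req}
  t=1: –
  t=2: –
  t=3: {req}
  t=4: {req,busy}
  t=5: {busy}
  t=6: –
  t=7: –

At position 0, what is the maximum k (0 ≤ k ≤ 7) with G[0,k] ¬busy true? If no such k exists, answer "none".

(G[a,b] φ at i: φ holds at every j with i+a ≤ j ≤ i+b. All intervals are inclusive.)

3

¬busy must hold from j=0 onward; find where it first fails.
  j=0: holds
  j=1: holds
  j=2: holds
  j=3: holds
  j=4: fails
Holds on [0,3], so largest k = 3.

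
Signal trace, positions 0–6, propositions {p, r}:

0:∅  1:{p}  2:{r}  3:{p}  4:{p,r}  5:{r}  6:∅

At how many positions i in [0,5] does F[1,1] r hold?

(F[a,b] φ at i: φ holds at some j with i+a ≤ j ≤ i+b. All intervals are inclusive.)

3

Evaluate at each i in [0,5]:
  i=0: ✗ (none in [1,1])
  i=1: ✓ (witness j=2)
  i=2: ✗ (none in [3,3])
  i=3: ✓ (witness j=4)
  i=4: ✓ (witness j=5)
  i=5: ✗ (none in [6,6])
Positions where it holds: {1, 3, 4} → 3.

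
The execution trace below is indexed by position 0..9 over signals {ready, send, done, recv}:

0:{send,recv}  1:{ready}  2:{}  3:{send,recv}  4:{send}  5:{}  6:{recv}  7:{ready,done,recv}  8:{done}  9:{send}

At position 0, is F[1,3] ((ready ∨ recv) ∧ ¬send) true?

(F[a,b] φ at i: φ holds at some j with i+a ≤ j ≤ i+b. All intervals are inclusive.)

Check ((ready ∨ recv) ∧ ¬send) at each j in [1,3]:
  j=1: true
  j=2: false
  j=3: false
Found at j=1 → formula holds.

True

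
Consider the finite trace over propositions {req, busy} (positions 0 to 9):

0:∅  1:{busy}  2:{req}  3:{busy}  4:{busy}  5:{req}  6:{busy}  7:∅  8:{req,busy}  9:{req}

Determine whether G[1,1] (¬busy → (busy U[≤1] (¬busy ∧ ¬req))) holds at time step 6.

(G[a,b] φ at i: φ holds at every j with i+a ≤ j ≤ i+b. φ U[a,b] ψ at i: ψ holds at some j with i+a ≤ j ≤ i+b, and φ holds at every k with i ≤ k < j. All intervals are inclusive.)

True

Check (¬busy → (busy U[≤1] (¬busy ∧ ¬req))) at every j in [7,7]:
  j=7: antecedent true; consequent holds → ✓
All positions satisfy it → formula holds.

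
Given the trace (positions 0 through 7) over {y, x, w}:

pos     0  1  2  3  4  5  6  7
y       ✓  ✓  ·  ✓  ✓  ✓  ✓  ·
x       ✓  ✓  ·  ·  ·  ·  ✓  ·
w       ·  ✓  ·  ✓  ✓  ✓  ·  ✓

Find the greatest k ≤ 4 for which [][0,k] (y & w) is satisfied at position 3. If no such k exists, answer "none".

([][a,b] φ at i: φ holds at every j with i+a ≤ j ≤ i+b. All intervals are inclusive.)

2

(y & w) must hold from j=3 onward; find where it first fails.
  j=3: holds
  j=4: holds
  j=5: holds
  j=6: fails
Holds on [3,5], so largest k = 2.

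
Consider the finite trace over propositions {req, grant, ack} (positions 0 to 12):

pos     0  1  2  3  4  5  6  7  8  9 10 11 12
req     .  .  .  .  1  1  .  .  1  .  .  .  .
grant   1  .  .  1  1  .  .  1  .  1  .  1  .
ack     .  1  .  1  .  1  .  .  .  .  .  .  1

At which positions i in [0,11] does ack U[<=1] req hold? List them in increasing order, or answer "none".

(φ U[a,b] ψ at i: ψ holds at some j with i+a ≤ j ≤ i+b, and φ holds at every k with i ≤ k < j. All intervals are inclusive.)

3, 4, 5, 8

Evaluate at each i in [0,11]:
  i=0: ✗ (no rhs in [0,1])
  i=1: ✗ (no rhs in [1,2])
  i=2: ✗ (no rhs in [2,3])
  i=3: ✓ (rhs at j=4; lhs holds on [3,3])
  i=4: ✓ (rhs at j=4)
  i=5: ✓ (rhs at j=5)
  i=6: ✗ (no rhs in [6,7])
  i=7: ✗ (lhs fails at k=7 before rhs at j=8)
  i=8: ✓ (rhs at j=8)
  i=9: ✗ (no rhs in [9,10])
  i=10: ✗ (no rhs in [10,11])
  i=11: ✗ (no rhs in [11,12])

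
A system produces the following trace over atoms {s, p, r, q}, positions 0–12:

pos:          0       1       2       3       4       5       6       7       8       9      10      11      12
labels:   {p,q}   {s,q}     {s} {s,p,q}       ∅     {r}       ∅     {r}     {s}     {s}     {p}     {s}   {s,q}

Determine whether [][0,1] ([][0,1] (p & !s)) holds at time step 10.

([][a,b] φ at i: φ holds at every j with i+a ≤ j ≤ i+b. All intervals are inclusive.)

No

Check [][0,1] (p & !s) at every j in [10,11]:
  j=10: fails at 11
  j=11: fails at 11
Fails at j=10 → formula fails.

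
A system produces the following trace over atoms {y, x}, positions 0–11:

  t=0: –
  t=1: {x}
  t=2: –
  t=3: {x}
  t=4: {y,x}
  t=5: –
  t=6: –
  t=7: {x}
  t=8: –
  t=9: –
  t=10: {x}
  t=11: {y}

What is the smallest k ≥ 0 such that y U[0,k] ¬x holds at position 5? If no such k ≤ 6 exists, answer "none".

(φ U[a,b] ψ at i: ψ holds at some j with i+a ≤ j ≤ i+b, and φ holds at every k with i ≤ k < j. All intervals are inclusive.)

Need earliest j ≥ 5 with ¬x, and y at every k in [5,j-1].
  j=5: rhs holds (empty prefix). k = 0.

0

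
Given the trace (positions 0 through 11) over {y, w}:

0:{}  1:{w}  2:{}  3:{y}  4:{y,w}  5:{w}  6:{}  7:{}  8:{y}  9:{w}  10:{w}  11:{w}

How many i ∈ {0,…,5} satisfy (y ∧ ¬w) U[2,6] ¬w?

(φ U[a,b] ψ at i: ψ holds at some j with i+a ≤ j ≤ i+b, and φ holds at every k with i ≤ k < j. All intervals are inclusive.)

Evaluate at each i in [0,5]:
  i=0: ✗ (lhs fails at k=0 before rhs at j=2)
  i=1: ✗ (lhs fails at k=1 before rhs at j=3)
  i=2: ✗ (lhs fails at k=2 before rhs at j=6)
  i=3: ✗ (lhs fails at k=4 before rhs at j=6)
  i=4: ✗ (lhs fails at k=4 before rhs at j=6)
  i=5: ✗ (lhs fails at k=5 before rhs at j=7)
Positions where it holds: {} → 0.

0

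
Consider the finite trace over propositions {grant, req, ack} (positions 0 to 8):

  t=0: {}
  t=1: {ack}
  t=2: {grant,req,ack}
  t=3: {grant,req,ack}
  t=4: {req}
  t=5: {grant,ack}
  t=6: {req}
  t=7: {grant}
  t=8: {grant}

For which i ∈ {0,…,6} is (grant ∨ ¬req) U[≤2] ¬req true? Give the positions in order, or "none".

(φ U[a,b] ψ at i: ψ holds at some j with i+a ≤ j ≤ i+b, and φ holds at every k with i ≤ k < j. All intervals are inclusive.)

0, 1, 5

Evaluate at each i in [0,6]:
  i=0: ✓ (rhs at j=0)
  i=1: ✓ (rhs at j=1)
  i=2: ✗ (no rhs in [2,4])
  i=3: ✗ (lhs fails at k=4 before rhs at j=5)
  i=4: ✗ (lhs fails at k=4 before rhs at j=5)
  i=5: ✓ (rhs at j=5)
  i=6: ✗ (lhs fails at k=6 before rhs at j=7)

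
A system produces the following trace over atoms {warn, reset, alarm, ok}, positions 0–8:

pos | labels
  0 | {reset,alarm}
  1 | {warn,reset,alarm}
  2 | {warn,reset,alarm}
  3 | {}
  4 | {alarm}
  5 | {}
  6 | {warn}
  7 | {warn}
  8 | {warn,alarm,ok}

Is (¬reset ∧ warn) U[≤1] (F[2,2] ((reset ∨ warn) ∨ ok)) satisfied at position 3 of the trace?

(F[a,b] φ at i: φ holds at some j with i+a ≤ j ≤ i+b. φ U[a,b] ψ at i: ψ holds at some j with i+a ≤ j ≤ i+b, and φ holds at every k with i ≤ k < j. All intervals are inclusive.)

Need some j in [3,4] with F[2,2] ((reset ∨ warn) ∨ ok), and (¬reset ∧ warn) at every k in [3,j-1].
  j=3: F[2,2] ((reset ∨ warn) ∨ ok) — fails (none in [5,5]).
  j=4: F[2,2] ((reset ∨ warn) ∨ ok) holds, but (¬reset ∧ warn) fails at k=3 → not this j.
No j in the window works → until fails.

False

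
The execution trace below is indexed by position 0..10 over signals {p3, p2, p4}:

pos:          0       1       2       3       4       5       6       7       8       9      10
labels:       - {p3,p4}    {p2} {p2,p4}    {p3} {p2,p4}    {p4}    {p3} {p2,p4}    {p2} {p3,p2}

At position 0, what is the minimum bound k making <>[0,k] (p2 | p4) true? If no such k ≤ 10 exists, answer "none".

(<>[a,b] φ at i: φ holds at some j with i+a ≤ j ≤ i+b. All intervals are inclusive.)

Scan j = 0,1,… for (p2 | p4):
  j=0: fails
  j=1: holds
First hit at j=1, so smallest k = 1-0 = 1.

1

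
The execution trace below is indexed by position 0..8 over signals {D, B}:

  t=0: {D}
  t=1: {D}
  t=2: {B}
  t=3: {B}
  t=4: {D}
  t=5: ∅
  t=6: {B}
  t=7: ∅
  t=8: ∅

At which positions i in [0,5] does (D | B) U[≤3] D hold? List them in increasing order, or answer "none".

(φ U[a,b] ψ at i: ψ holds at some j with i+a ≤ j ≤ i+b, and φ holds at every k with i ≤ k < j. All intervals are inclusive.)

Evaluate at each i in [0,5]:
  i=0: ✓ (rhs at j=0)
  i=1: ✓ (rhs at j=1)
  i=2: ✓ (rhs at j=4; lhs holds on [2,3])
  i=3: ✓ (rhs at j=4; lhs holds on [3,3])
  i=4: ✓ (rhs at j=4)
  i=5: ✗ (no rhs in [5,8])

0, 1, 2, 3, 4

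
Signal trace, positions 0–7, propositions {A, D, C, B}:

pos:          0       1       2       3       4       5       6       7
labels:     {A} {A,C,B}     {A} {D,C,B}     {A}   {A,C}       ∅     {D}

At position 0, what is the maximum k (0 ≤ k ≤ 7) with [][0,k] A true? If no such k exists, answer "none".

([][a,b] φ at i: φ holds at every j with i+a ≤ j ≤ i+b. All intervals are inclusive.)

A must hold from j=0 onward; find where it first fails.
  j=0: holds
  j=1: holds
  j=2: holds
  j=3: fails
Holds on [0,2], so largest k = 2.

2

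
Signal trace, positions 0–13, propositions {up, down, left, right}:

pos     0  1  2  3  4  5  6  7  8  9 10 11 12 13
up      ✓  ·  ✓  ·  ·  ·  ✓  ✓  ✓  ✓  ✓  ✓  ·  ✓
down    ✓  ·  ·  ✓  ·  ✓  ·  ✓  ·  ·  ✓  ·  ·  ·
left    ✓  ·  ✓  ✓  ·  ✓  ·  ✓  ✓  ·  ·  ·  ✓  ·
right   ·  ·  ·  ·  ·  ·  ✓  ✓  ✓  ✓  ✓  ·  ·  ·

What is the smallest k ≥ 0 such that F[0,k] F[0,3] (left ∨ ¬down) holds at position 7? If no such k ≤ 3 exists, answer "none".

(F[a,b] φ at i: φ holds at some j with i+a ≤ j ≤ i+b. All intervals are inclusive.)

Scan j = 7,8,… for F[0,3] (left ∨ ¬down):
  j=7: holds
First hit at j=7, so smallest k = 7-7 = 0.

0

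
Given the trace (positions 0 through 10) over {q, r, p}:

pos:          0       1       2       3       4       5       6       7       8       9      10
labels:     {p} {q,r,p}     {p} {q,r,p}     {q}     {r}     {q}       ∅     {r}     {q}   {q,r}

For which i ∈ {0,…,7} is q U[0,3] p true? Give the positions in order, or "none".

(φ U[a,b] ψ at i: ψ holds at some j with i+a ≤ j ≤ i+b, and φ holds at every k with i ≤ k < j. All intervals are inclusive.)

Evaluate at each i in [0,7]:
  i=0: ✓ (rhs at j=0)
  i=1: ✓ (rhs at j=1)
  i=2: ✓ (rhs at j=2)
  i=3: ✓ (rhs at j=3)
  i=4: ✗ (no rhs in [4,7])
  i=5: ✗ (no rhs in [5,8])
  i=6: ✗ (no rhs in [6,9])
  i=7: ✗ (no rhs in [7,10])

0, 1, 2, 3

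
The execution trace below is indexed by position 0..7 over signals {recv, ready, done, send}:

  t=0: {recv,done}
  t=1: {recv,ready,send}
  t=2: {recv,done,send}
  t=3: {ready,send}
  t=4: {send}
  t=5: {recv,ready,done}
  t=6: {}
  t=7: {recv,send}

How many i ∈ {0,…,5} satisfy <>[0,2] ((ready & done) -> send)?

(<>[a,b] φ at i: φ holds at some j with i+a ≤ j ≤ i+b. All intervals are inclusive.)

Evaluate at each i in [0,5]:
  i=0: ✓ (witness j=0)
  i=1: ✓ (witness j=1)
  i=2: ✓ (witness j=2)
  i=3: ✓ (witness j=3)
  i=4: ✓ (witness j=4)
  i=5: ✓ (witness j=6)
Positions where it holds: {0, 1, 2, 3, 4, 5} → 6.

6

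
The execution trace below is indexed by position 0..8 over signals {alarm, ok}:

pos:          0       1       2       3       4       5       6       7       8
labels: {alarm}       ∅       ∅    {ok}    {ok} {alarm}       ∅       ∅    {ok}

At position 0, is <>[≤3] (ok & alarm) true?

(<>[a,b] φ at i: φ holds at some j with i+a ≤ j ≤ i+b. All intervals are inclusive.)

No

Check (ok & alarm) at each j in [0,3]:
  j=0: false
  j=1: false
  j=2: false
  j=3: false
No position in the window satisfies it → formula fails.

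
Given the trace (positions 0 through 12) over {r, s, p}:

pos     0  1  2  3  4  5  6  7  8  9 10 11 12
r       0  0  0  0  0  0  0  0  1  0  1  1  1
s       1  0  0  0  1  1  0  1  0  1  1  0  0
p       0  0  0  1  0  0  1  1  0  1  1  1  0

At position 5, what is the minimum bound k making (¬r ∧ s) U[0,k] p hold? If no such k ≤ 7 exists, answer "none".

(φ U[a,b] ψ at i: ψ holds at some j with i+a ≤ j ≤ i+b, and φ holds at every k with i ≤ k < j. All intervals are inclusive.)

1

Need earliest j ≥ 5 with p, and (¬r ∧ s) at every k in [5,j-1].
  j=5: rhs fails.
  j=6: rhs holds; lhs holds on [5,5]. k = 1.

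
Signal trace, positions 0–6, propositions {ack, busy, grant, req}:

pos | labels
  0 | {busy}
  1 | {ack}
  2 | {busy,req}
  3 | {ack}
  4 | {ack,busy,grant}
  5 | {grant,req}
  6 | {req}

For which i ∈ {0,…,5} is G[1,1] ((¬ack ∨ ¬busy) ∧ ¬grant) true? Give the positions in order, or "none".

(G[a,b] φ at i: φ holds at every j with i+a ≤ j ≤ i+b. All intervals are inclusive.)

0, 1, 2, 5

Evaluate at each i in [0,5]:
  i=0: ✓ (all of [1,1])
  i=1: ✓ (all of [2,2])
  i=2: ✓ (all of [3,3])
  i=3: ✗ (fails at j=4)
  i=4: ✗ (fails at j=5)
  i=5: ✓ (all of [6,6])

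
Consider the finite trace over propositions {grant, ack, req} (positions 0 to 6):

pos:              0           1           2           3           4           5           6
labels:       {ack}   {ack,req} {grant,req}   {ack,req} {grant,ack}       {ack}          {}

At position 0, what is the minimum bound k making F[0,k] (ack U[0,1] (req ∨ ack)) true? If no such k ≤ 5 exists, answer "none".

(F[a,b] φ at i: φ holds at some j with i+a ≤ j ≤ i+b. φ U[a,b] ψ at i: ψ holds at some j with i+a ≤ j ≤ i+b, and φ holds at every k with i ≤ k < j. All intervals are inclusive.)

0

Scan j = 0,1,… for (ack U[0,1] (req ∨ ack)):
  j=0: holds
First hit at j=0, so smallest k = 0-0 = 0.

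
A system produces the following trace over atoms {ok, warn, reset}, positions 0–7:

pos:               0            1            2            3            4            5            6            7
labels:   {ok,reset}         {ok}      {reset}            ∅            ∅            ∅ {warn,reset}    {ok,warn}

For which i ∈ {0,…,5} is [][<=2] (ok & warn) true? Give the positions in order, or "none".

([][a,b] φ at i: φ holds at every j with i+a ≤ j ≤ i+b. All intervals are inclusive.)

none

Evaluate at each i in [0,5]:
  i=0: ✗ (fails at j=0)
  i=1: ✗ (fails at j=1)
  i=2: ✗ (fails at j=2)
  i=3: ✗ (fails at j=3)
  i=4: ✗ (fails at j=4)
  i=5: ✗ (fails at j=5)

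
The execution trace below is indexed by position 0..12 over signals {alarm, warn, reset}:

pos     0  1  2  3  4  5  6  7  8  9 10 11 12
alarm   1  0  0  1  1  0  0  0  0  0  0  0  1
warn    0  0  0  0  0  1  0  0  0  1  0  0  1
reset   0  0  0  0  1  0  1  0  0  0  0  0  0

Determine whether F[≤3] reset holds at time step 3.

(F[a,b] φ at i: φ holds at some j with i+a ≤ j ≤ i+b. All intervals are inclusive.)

Check reset at each j in [3,6]:
  j=3: false
  j=4: true
  j=5: false
  j=6: true
Found at j=4 → formula holds.

True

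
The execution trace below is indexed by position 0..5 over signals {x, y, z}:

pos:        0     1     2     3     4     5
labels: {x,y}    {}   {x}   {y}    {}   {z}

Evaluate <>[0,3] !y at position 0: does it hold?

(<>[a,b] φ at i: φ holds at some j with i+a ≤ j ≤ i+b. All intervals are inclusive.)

True

Check !y at each j in [0,3]:
  j=0: false
  j=1: true
  j=2: true
  j=3: false
Found at j=1 → formula holds.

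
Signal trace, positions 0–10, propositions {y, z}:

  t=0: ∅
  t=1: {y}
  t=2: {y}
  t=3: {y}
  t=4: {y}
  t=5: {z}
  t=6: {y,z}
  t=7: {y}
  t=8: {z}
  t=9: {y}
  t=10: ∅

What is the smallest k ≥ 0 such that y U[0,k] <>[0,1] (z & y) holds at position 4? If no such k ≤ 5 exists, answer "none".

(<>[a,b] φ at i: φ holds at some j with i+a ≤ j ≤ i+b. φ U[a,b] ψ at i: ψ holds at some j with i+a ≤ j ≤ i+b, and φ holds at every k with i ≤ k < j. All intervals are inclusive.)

1

Need earliest j ≥ 4 with <>[0,1] (z & y), and y at every k in [4,j-1].
  j=4: rhs fails.
  j=5: rhs holds; lhs holds on [4,4]. k = 1.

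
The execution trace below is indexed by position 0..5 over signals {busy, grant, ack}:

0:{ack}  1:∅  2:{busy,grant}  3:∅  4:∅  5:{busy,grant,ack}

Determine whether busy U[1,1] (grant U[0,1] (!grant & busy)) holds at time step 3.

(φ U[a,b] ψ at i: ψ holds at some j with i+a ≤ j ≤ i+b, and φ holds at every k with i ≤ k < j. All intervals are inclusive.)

No

Need some j in [4,4] with (grant U[0,1] (!grant & busy)), and busy at every k in [3,j-1].
  j=4: (grant U[0,1] (!grant & busy)) — fails.
No j in the window works → until fails.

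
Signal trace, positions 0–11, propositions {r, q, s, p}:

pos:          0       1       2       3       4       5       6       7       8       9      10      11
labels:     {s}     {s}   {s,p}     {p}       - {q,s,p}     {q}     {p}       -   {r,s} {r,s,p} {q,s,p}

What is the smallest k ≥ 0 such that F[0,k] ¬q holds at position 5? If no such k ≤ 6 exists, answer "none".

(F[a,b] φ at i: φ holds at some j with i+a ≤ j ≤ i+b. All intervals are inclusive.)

Scan j = 5,6,… for ¬q:
  j=5: fails
  j=6: fails
  j=7: holds
First hit at j=7, so smallest k = 7-5 = 2.

2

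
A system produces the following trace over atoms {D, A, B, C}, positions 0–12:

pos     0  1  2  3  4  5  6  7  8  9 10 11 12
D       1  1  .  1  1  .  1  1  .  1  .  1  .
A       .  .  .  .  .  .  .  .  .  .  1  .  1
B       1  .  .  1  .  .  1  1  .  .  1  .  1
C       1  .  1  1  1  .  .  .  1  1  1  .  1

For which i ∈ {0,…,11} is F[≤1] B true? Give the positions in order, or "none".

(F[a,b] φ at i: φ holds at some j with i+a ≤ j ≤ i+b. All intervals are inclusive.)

Evaluate at each i in [0,11]:
  i=0: ✓ (witness j=0)
  i=1: ✗ (none in [1,2])
  i=2: ✓ (witness j=3)
  i=3: ✓ (witness j=3)
  i=4: ✗ (none in [4,5])
  i=5: ✓ (witness j=6)
  i=6: ✓ (witness j=6)
  i=7: ✓ (witness j=7)
  i=8: ✗ (none in [8,9])
  i=9: ✓ (witness j=10)
  i=10: ✓ (witness j=10)
  i=11: ✓ (witness j=12)

0, 2, 3, 5, 6, 7, 9, 10, 11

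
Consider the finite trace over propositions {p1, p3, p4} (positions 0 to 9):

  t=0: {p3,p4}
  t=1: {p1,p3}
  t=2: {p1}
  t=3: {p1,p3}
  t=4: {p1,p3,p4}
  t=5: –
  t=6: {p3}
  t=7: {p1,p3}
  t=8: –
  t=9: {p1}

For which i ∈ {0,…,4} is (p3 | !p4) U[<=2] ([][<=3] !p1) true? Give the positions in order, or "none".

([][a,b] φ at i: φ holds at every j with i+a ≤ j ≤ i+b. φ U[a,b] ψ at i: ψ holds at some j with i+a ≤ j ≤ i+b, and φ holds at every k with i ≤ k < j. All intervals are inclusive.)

none

Evaluate at each i in [0,4]:
  i=0: ✗ (no rhs in [0,2])
  i=1: ✗ (no rhs in [1,3])
  i=2: ✗ (no rhs in [2,4])
  i=3: ✗ (no rhs in [3,5])
  i=4: ✗ (no rhs in [4,6])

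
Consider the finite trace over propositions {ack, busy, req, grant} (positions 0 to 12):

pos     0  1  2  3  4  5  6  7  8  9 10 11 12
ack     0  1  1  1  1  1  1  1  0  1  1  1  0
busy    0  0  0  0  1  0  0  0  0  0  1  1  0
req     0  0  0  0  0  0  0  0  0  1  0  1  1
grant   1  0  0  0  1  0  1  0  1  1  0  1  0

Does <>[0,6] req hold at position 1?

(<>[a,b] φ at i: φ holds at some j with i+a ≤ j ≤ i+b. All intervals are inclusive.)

Check req at each j in [1,7]:
  j=1: false
  j=2: false
  j=3: false
  j=4: false
  j=5: false
  j=6: false
  j=7: false
No position in the window satisfies it → formula fails.

No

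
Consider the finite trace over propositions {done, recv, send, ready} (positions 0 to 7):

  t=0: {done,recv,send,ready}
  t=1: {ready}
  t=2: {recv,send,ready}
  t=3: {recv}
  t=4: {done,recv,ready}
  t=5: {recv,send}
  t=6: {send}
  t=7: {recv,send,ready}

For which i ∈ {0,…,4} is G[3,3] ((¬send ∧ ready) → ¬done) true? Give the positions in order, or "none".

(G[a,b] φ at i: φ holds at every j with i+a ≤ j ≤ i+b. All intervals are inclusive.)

0, 2, 3, 4

Evaluate at each i in [0,4]:
  i=0: ✓ (all of [3,3])
  i=1: ✗ (fails at j=4)
  i=2: ✓ (all of [5,5])
  i=3: ✓ (all of [6,6])
  i=4: ✓ (all of [7,7])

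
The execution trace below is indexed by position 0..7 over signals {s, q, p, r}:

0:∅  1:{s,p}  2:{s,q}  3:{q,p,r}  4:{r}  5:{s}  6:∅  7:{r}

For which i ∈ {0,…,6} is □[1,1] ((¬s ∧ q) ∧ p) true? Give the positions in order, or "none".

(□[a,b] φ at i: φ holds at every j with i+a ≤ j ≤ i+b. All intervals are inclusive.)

Evaluate at each i in [0,6]:
  i=0: ✗ (fails at j=1)
  i=1: ✗ (fails at j=2)
  i=2: ✓ (all of [3,3])
  i=3: ✗ (fails at j=4)
  i=4: ✗ (fails at j=5)
  i=5: ✗ (fails at j=6)
  i=6: ✗ (fails at j=7)

2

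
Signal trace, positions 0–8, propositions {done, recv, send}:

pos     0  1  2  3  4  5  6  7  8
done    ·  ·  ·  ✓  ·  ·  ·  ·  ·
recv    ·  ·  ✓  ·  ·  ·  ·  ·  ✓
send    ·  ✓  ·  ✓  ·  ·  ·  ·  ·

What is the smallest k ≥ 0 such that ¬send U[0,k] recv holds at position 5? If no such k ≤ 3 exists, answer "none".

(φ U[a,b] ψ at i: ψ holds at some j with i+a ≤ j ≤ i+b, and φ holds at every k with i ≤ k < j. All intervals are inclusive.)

Need earliest j ≥ 5 with recv, and ¬send at every k in [5,j-1].
  j=5: rhs fails.
  j=6: rhs fails.
  j=7: rhs fails.
  j=8: rhs holds; lhs holds on [5,7]. k = 3.

3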